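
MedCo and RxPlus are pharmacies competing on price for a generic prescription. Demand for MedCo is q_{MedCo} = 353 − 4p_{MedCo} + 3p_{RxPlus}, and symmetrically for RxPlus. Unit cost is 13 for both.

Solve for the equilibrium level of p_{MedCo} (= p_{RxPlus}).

MedCo's profit: π = (p_{MedCo} − 13)(353 − 4p_{MedCo} + 3p_{RxPlus}).
∂π/∂p_{MedCo} = 405 − 8p_{MedCo} + 3p_{RxPlus} = 0 ⇒ p_{MedCo} = 50.625 + 0.375p_{RxPlus}.
By symmetry p_{RxPlus} = p_{MedCo}; substituting into the reaction function, 0.625p_{MedCo} = 50.625 and p_{MedCo} = 81.

81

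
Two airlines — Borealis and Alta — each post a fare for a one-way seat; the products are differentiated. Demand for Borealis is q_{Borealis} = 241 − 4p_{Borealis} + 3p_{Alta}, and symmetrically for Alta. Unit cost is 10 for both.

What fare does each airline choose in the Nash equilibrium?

56.2

Borealis's profit: π = (p_{Borealis} − 10)(241 − 4p_{Borealis} + 3p_{Alta}).
∂π/∂p_{Borealis} = 281 − 8p_{Borealis} + 3p_{Alta} = 0 ⇒ p_{Borealis} = 35.125 + 0.375p_{Alta}.
The game is symmetric, so in equilibrium p_{Alta} = p_{Borealis}: the reaction function gives 0.625p_{Borealis} = 35.125, hence p_{Borealis} = 56.2.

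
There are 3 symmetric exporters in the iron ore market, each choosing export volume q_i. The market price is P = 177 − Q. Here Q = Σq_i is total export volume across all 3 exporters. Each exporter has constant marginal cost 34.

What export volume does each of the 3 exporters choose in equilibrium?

A representative exporter's profit is π_i = q_i(177 − Q) − 34q_i, with Q = q_i + Σ_{j≠i} q_j.
First-order condition: 143 − 2q_i − Σ_{j≠i} q_j = 0.
With identical exporters, set every q_j = q: then 143 − 2q − 2q = 0, i.e. q = 143/4 = 35.75.

35.75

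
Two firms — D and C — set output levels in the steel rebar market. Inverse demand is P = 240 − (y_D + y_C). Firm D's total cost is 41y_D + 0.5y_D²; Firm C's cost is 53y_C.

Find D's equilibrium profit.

Firm D's profit: π = y_D(240 − (y_D + y_C)) − 41y_D − 0.5y_D².
∂π/∂y_D = 199 − 3y_D − y_C = 0, so y_D = 199/3 − (1/3)y_C.
For C: ∂π/∂y_C = 187 − 2y_C − y_D = 0 ⇒ y_C = 93.5 − 0.5y_D.
Plugging y_C into D's best response: y_D = 199/3 − (1/3)(93.5 − 0.5y_D) ⇒ (5/6)y_D = 211/6, so y_D = 42.2.
Then y_C = 93.5 − 0.5·42.2 = 72.4.
Price P = 240 − 114.6 = 125.4.
D's profit: (125.4 − 41)·42.2 − 0.5(42.2)² = 2671.26.

2671.26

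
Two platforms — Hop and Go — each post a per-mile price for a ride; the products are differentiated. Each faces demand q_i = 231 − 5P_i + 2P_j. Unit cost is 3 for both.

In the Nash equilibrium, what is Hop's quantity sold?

Hop's profit: π = (P_{Hop} − 3)(231 − 5P_{Hop} + 2P_{Go}).
∂π/∂P_{Hop} = 246 − 10P_{Hop} + 2P_{Go} = 0 ⇒ P_{Hop} = 24.6 + 0.2P_{Go}.
Setting P_{Hop} = P_{Go} in the reaction function: P_{Hop} = 24.6 + 0.2P_{Hop}, so P_{Hop} = 24.6 / 0.8 = 30.75.
q_{Hop} = 231 − 5·30.75 + 2·30.75 = 138.75.

138.75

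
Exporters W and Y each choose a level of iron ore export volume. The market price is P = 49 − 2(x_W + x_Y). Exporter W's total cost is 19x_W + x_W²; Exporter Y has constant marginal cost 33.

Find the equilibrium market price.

Exporter W's profit: π = x_W(49 − 2(x_W + x_Y)) − 19x_W − x_W².
∂π/∂x_W = 30 − 6x_W − 2x_Y = 0, so x_W = 5 − (1/3)x_Y.
For Y: ∂π/∂x_Y = 16 − 4x_Y − 2x_W = 0 ⇒ x_Y = 4 − 0.5x_W.
Substituting the second reaction function into the first: x_W = 5 − (1/3)(4 − 0.5x_W), which gives (5/6)x_W = 11/3 ⇒ x_W = 4.4.
Then x_Y = 4 − 0.5·4.4 = 1.8.
Equilibrium price: P = 49 − 2·6.2 = 36.6.

36.6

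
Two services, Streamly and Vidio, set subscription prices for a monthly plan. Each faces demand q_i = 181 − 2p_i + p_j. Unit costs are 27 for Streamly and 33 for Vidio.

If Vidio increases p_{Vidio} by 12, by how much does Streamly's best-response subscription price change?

Streamly's profit: π = (p_{Streamly} − 27)(181 − 2p_{Streamly} + p_{Vidio}).
∂π/∂p_{Streamly} = 235 − 4p_{Streamly} + p_{Vidio} = 0 ⇒ p_{Streamly} = 58.75 + 0.25p_{Vidio}.
The reaction-function slope is 0.25, so a 12-unit rise in p_{Vidio} moves p_{Streamly} by 0.25 × 12 = 3. Streamly's best response rises — the actions are strategic complements.

3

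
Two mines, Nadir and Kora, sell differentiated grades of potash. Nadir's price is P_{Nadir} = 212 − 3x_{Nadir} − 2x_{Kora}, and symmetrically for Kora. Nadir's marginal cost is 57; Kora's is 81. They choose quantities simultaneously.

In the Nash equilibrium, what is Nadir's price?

Mine Nadir's profit: π = x_{Nadir}(212 − 3x_{Nadir} − 2x_{Kora}) − 57x_{Nadir}.
∂π/∂x_{Nadir} = 155 − 6x_{Nadir} − 2x_{Kora} = 0 ⇒ x_{Nadir} = 155/6 − (1/3)x_{Kora}.
Similarly x_{Kora} = 131/6 − (1/3)x_{Nadir}.
Solving the two reaction functions simultaneously: (1 − (−1/3)(−1/3))x_{Nadir} = 155/6 − (1/3)·(131/6), so (8/9)x_{Nadir} = 167/9 and x_{Nadir} = 20.875.
Then x_{Kora} = 131/6 − (1/3)·20.875 = 14.875.
P_{Nadir} = 212 − 3·20.875 − 2·14.875 = 119.625.

119.625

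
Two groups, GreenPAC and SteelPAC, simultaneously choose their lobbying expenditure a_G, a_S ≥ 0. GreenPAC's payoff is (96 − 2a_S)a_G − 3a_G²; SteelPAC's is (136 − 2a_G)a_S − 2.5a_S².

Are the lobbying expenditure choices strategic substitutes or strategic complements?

Expanding GreenPAC's payoff: 96a_G − 2a_Sa_G − 3a_G².
∂π/∂a_G = 96 − 2a_S − 6a_G = 0, so a_G = 16 − (1/3)a_S.
The best-response slope da_G/da_S = −1/3 < 0: the reaction function is downward-sloping, so the choices are strategic substitutes.

strategic substitutes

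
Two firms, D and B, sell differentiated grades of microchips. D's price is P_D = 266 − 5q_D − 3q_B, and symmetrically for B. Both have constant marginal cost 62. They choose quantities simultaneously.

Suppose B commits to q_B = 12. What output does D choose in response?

Firm D's profit: π = q_D(266 − 5q_D − 3q_B) − 62q_D.
∂π/∂q_D = 204 − 10q_D − 3q_B = 0 ⇒ q_D = 20.4 − 0.3q_B.
At q_B = 12: q_D = 20.4 − 0.3·12 = 16.8.

16.8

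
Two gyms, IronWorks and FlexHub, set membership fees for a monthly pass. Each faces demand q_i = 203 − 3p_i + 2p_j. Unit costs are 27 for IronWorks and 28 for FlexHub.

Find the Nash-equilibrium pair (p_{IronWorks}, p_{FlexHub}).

71.1875, 71.5625

IronWorks's profit: π = (p_{IronWorks} − 27)(203 − 3p_{IronWorks} + 2p_{FlexHub}).
∂π/∂p_{IronWorks} = 284 − 6p_{IronWorks} + 2p_{FlexHub} = 0 ⇒ p_{IronWorks} = 142/3 + (1/3)p_{FlexHub}.
Similarly p_{FlexHub} = 287/6 + (1/3)p_{IronWorks}.
Solving the two reaction functions simultaneously: (1 − (1/3)(1/3))p_{IronWorks} = 142/3 + (1/3)·(287/6), so (8/9)p_{IronWorks} = 1139/18 and p_{IronWorks} = 71.1875.
Then p_{FlexHub} = 287/6 + (1/3)·71.1875 = 71.5625.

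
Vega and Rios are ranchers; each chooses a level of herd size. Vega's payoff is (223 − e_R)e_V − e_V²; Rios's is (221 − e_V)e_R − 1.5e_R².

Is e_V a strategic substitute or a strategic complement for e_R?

strategic substitutes

Expanding Vega's payoff: 223e_V − e_Re_V − e_V².
∂π/∂e_V = 223 − e_R − 2e_V = 0, so e_V = 111.5 − 0.5e_R.
The best-response slope de_V/de_R = −0.5 < 0: the reaction function is downward-sloping, so the choices are strategic substitutes.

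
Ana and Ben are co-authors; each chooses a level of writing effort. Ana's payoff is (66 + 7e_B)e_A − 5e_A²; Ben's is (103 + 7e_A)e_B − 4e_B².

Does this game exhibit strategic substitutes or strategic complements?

strategic complements

Expanding Ana's payoff: 66e_A + 7e_Be_A − 5e_A².
∂π/∂e_A = 66 + 7e_B − 10e_A = 0, so e_A = 6.6 + 0.7e_B.
The best-response slope de_A/de_B = 0.7 > 0: the reaction function is upward-sloping, so the choices are strategic complements.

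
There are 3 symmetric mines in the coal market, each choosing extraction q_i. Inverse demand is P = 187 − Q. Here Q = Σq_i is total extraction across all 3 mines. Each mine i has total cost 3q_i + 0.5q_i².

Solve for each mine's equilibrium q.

A representative mine's profit is π_i = q_i(187 − Q) − 3q_i − 0.5q_i², with Q = q_i + Σ_{j≠i} q_j.
First-order condition: 184 − 3q_i − Σ_{j≠i} q_j = 0.
With identical mines, set every q_j = q: then 184 − 3q − 2q = 0, i.e. q = 184/5 = 36.8.

36.8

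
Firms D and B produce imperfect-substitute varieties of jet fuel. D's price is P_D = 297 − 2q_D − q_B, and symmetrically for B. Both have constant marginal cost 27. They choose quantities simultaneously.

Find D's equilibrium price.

135

Firm D's profit: π = q_D(297 − 2q_D − q_B) − 27q_D.
∂π/∂q_D = 270 − 4q_D − q_B = 0 ⇒ q_D = 67.5 − 0.25q_B.
Setting q_D = q_B in the reaction function: q_D = 67.5 − 0.25q_D, so q_D = 67.5 / 1.25 = 54.
P_D = 297 − 2·54 − 54 = 135.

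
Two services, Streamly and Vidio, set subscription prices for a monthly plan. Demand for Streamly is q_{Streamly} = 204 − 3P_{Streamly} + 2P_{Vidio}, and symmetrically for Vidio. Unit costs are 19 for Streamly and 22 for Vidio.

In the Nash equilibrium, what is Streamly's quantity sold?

Streamly's profit: π = (P_{Streamly} − 19)(204 − 3P_{Streamly} + 2P_{Vidio}).
∂π/∂P_{Streamly} = 261 − 6P_{Streamly} + 2P_{Vidio} = 0 ⇒ P_{Streamly} = 43.5 + (1/3)P_{Vidio}.
Similarly P_{Vidio} = 45 + (1/3)P_{Streamly}.
Solving the two reaction functions simultaneously: (1 − (1/3)(1/3))P_{Streamly} = 43.5 + (1/3)·45, so (8/9)P_{Streamly} = 58.5 and P_{Streamly} = 65.8125.
Then P_{Vidio} = 45 + (1/3)·65.8125 = 66.9375.
q_{Streamly} = 204 − 3·65.8125 + 2·66.9375 = 140.4375.

140.4375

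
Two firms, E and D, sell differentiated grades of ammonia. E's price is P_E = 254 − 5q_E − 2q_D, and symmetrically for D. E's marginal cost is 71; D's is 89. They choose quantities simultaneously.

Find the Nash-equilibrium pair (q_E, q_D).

Firm E's profit: π = q_E(254 − 5q_E − 2q_D) − 71q_E.
∂π/∂q_E = 183 − 10q_E − 2q_D = 0 ⇒ q_E = 18.3 − 0.2q_D.
Similarly q_D = 16.5 − 0.2q_E.
Substituting the second reaction function into the first: q_E = 18.3 − 0.2(16.5 − 0.2q_E), which gives 0.96q_E = 15 ⇒ q_E = 15.625.
Then q_D = 16.5 − 0.2·15.625 = 13.375.

15.625, 13.375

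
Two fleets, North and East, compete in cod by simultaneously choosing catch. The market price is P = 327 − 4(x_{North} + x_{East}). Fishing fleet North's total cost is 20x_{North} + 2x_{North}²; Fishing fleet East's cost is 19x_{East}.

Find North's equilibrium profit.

Fishing fleet North's profit: π = x_{North}(327 − 4(x_{North} + x_{East})) − 20x_{North} − 2x_{North}².
∂π/∂x_{North} = 307 − 12x_{North} − 4x_{East} = 0, so x_{North} = 307/12 − (1/3)x_{East}.
For East: ∂π/∂x_{East} = 308 − 8x_{East} − 4x_{North} = 0 ⇒ x_{East} = 38.5 − 0.5x_{North}.
Substituting the second reaction function into the first: x_{North} = 307/12 − (1/3)(38.5 − 0.5x_{North}), which gives (5/6)x_{North} = 12.75 ⇒ x_{North} = 15.3.
Then x_{East} = 38.5 − 0.5·15.3 = 30.85.
Price P = 327 − 4·46.15 = 142.4.
North's profit: (142.4 − 20)·15.3 − 2(15.3)² = 1404.54.

1404.54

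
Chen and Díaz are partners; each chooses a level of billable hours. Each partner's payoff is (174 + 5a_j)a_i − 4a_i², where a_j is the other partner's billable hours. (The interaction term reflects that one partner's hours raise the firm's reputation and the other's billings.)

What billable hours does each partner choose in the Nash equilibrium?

58

Chen's payoff is (174 + 5a_D)a_C − 4a_C².
∂π/∂a_C = 174 + 5a_D − 8a_C = 0, so a_C = 21.75 + 0.625a_D.
The game is symmetric, so in equilibrium a_D = a_C: the reaction function gives 0.375a_C = 21.75, hence a_C = 58.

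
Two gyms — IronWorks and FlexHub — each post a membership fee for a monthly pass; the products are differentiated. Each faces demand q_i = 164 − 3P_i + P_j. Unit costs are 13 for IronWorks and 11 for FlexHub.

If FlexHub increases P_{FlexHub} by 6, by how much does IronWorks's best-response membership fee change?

IronWorks's profit: π = (P_{IronWorks} − 13)(164 − 3P_{IronWorks} + P_{FlexHub}).
∂π/∂P_{IronWorks} = 203 − 6P_{IronWorks} + P_{FlexHub} = 0 ⇒ P_{IronWorks} = 203/6 + (1/6)P_{FlexHub}.
The reaction-function slope is 1/6, so a 6-unit rise in P_{FlexHub} moves P_{IronWorks} by 1/6 × 6 = 1. IronWorks's best response rises — the actions are strategic complements.

1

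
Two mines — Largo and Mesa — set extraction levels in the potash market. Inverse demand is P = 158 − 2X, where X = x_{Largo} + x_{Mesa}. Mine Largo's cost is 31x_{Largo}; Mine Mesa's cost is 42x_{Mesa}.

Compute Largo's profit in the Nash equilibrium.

Mine Largo's profit: π = x_{Largo}(158 − 2(x_{Largo} + x_{Mesa})) − 31x_{Largo}.
∂π/∂x_{Largo} = 127 − 4x_{Largo} − 2x_{Mesa} = 0, so x_{Largo} = 31.75 − 0.5x_{Mesa}.
By the same steps for Mesa: x_{Mesa} = 29 − 0.5x_{Largo}.
Solving the two reaction functions simultaneously: (1 − (−0.5)(−0.5))x_{Largo} = 31.75 − 0.5·29, so 0.75x_{Largo} = 17.25 and x_{Largo} = 23.
Then x_{Mesa} = 29 − 0.5·23 = 17.5.
Price P = 158 − 2·40.5 = 77.
Largo's profit: (77 − 31)·23 = 1058.

1058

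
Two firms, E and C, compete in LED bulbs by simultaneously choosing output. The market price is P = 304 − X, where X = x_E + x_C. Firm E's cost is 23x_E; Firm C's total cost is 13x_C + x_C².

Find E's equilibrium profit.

Firm E's profit: π = x_E(304 − (x_E + x_C)) − 23x_E.
∂π/∂x_E = 281 − 2x_E − x_C = 0, so x_E = 140.5 − 0.5x_C.
For C: ∂π/∂x_C = 291 − 4x_C − x_E = 0 ⇒ x_C = 72.75 − 0.25x_E.
Solving the two reaction functions simultaneously: (1 − (−0.5)(−0.25))x_E = 140.5 − 0.5·72.75, so 0.875x_E = 104.125 and x_E = 119.
Then x_C = 72.75 − 0.25·119 = 43.
Price P = 304 − 162 = 142.
E's profit: (142 − 23)·119 = 14161.

14161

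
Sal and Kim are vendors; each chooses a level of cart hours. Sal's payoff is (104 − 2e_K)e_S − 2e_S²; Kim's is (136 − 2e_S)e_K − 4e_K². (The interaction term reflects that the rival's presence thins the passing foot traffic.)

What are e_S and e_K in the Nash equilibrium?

20, 12

Expanding Sal's payoff: 104e_S − 2e_Ke_S − 2e_S².
∂π/∂e_S = 104 − 2e_K − 4e_S = 0, so e_S = 26 − 0.5e_K.
Likewise for Kim: e_K = 17 − 0.25e_S.
Substituting the second reaction function into the first: e_S = 26 − 0.5(17 − 0.25e_S), which gives 0.875e_S = 17.5 ⇒ e_S = 20.
Then e_K = 17 − 0.25·20 = 12.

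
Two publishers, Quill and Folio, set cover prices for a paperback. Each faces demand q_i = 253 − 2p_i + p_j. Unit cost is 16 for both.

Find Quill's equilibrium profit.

12482

Quill's profit: π = (p_{Quill} − 16)(253 − 2p_{Quill} + p_{Folio}).
∂π/∂p_{Quill} = 285 − 4p_{Quill} + p_{Folio} = 0 ⇒ p_{Quill} = 71.25 + 0.25p_{Folio}.
By symmetry p_{Folio} = p_{Quill}; substituting into the reaction function, 0.75p_{Quill} = 71.25 and p_{Quill} = 95.
q_{Quill} = 253 − 2·95 + 95 = 158.
Profit = (95 − 16)·158 = 12482.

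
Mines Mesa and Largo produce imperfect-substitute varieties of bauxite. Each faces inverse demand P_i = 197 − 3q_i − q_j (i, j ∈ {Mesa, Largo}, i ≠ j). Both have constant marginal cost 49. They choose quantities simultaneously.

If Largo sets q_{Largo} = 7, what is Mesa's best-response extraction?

Mine Mesa's profit: π = q_{Mesa}(197 − 3q_{Mesa} − q_{Largo}) − 49q_{Mesa}.
∂π/∂q_{Mesa} = 148 − 6q_{Mesa} − q_{Largo} = 0 ⇒ q_{Mesa} = 74/3 − (1/6)q_{Largo}.
At q_{Largo} = 7: q_{Mesa} = 74/3 − (1/6)·7 = 23.5.

23.5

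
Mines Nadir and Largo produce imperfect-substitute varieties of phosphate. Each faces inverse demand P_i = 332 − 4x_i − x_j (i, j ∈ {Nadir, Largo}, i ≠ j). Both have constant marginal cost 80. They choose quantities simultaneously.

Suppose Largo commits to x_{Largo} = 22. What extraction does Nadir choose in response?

Mine Nadir's profit: π = x_{Nadir}(332 − 4x_{Nadir} − x_{Largo}) − 80x_{Nadir}.
∂π/∂x_{Nadir} = 252 − 8x_{Nadir} − x_{Largo} = 0 ⇒ x_{Nadir} = 31.5 − 0.125x_{Largo}.
At x_{Largo} = 22: x_{Nadir} = 31.5 − 0.125·22 = 28.75.

28.75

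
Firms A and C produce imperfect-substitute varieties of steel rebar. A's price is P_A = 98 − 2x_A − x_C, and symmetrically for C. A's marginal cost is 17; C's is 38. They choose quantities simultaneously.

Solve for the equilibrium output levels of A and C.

17.6, 10.6

Firm A's profit: π = x_A(98 − 2x_A − x_C) − 17x_A.
∂π/∂x_A = 81 − 4x_A − x_C = 0 ⇒ x_A = 20.25 − 0.25x_C.
Similarly x_C = 15 − 0.25x_A.
Substituting the second reaction function into the first: x_A = 20.25 − 0.25(15 − 0.25x_A), which gives 0.9375x_A = 16.5 ⇒ x_A = 17.6.
Then x_C = 15 − 0.25·17.6 = 10.6.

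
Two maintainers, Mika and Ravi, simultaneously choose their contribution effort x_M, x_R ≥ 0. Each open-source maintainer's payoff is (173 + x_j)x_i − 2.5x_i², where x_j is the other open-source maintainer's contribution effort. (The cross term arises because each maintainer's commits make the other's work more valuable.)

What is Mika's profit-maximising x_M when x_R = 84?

Mika's payoff is (173 + x_R)x_M − 2.5x_M².
∂π/∂x_M = 173 + x_R − 5x_M = 0, so x_M = 34.6 + 0.2x_R.
At x_R = 84: x_M = 34.6 + 0.2·84 = 51.4.

51.4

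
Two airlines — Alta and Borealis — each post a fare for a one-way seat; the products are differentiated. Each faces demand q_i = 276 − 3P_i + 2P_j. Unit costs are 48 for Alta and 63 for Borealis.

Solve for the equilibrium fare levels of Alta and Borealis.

Alta's profit: π = (P_{Alta} − 48)(276 − 3P_{Alta} + 2P_{Borealis}).
∂π/∂P_{Alta} = 420 − 6P_{Alta} + 2P_{Borealis} = 0 ⇒ P_{Alta} = 70 + (1/3)P_{Borealis}.
Similarly P_{Borealis} = 77.5 + (1/3)P_{Alta}.
Plugging P_{Borealis} into Alta's best response: P_{Alta} = 70 + (1/3)(77.5 + (1/3)P_{Alta}) ⇒ (8/9)P_{Alta} = 575/6, so P_{Alta} = 107.8125.
Then P_{Borealis} = 77.5 + (1/3)·107.8125 = 113.4375.

107.8125, 113.4375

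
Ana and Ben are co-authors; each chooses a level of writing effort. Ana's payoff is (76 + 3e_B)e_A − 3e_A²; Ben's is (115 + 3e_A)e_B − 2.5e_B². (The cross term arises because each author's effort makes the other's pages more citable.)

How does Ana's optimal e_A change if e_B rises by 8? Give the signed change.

4

Expanding Ana's payoff: 76e_A + 3e_Be_A − 3e_A².
∂π/∂e_A = 76 + 3e_B − 6e_A = 0, so e_A = 38/3 + 0.5e_B.
The reaction-function slope is 0.5, so an 8-unit rise in e_B moves e_A by 0.5 × 8 = 4. Ana's best response rises — the actions are strategic complements.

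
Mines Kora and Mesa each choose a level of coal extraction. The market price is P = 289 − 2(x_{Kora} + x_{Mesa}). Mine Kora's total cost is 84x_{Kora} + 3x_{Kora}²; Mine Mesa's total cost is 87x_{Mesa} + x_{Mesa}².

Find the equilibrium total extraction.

Mine Kora's profit: π = x_{Kora}(289 − 2(x_{Kora} + x_{Mesa})) − 84x_{Kora} − 3x_{Kora}².
∂π/∂x_{Kora} = 205 − 10x_{Kora} − 2x_{Mesa} = 0, so x_{Kora} = 20.5 − 0.2x_{Mesa}.
For Mesa: ∂π/∂x_{Mesa} = 202 − 6x_{Mesa} − 2x_{Kora} = 0 ⇒ x_{Mesa} = 101/3 − (1/3)x_{Kora}.
Substituting the second reaction function into the first: x_{Kora} = 20.5 − 0.2(101/3 − (1/3)x_{Kora}), which gives (14/15)x_{Kora} = 413/30 ⇒ x_{Kora} = 14.75.
Then x_{Mesa} = 101/3 − (1/3)·14.75 = 28.75.
Total extraction: 14.75 + 28.75 = 43.5.

43.5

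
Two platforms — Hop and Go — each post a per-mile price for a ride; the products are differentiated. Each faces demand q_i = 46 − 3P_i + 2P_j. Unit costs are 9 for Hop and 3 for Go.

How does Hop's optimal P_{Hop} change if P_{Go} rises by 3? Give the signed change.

Hop's profit: π = (P_{Hop} − 9)(46 − 3P_{Hop} + 2P_{Go}).
∂π/∂P_{Hop} = 73 − 6P_{Hop} + 2P_{Go} = 0 ⇒ P_{Hop} = 73/6 + (1/3)P_{Go}.
The reaction-function slope is 1/3, so a 3-unit rise in P_{Go} moves P_{Hop} by 1/3 × 3 = 1. Hop's best response rises — the actions are strategic complements.

1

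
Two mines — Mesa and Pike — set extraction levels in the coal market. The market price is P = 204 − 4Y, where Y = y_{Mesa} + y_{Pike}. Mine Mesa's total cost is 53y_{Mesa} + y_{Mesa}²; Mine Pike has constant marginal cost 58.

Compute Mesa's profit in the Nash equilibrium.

Mine Mesa's profit: π = y_{Mesa}(204 − 4(y_{Mesa} + y_{Pike})) − 53y_{Mesa} − y_{Mesa}².
∂π/∂y_{Mesa} = 151 − 10y_{Mesa} − 4y_{Pike} = 0, so y_{Mesa} = 15.1 − 0.4y_{Pike}.
For Pike: ∂π/∂y_{Pike} = 146 − 8y_{Pike} − 4y_{Mesa} = 0 ⇒ y_{Pike} = 18.25 − 0.5y_{Mesa}.
Solving the two reaction functions simultaneously: (1 − (−0.4)(−0.5))y_{Mesa} = 15.1 − 0.4·18.25, so 0.8y_{Mesa} = 7.8 and y_{Mesa} = 9.75.
Then y_{Pike} = 18.25 − 0.5·9.75 = 13.375.
Price P = 204 − 4·23.125 = 111.5.
Mesa's profit: (111.5 − 53)·9.75 − (9.75)² = 475.3125.

475.3125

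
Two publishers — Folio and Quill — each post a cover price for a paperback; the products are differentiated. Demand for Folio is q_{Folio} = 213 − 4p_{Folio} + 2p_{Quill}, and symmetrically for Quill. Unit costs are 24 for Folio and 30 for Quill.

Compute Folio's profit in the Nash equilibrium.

3203.56

Folio's profit: π = (p_{Folio} − 24)(213 − 4p_{Folio} + 2p_{Quill}).
∂π/∂p_{Folio} = 309 − 8p_{Folio} + 2p_{Quill} = 0 ⇒ p_{Folio} = 38.625 + 0.25p_{Quill}.
Similarly p_{Quill} = 41.625 + 0.25p_{Folio}.
Substituting the second reaction function into the first: p_{Folio} = 38.625 + 0.25(41.625 + 0.25p_{Folio}), which gives 0.9375p_{Folio} = 1569/32 ⇒ p_{Folio} = 52.3.
Then p_{Quill} = 41.625 + 0.25·52.3 = 54.7.
q_{Folio} = 213 − 4·52.3 + 2·54.7 = 113.2.
Profit = (52.3 − 24)·113.2 = 3203.56.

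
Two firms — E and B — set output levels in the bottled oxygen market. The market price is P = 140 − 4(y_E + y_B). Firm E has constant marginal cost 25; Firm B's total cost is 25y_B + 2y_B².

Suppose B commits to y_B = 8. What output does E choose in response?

10.375

Firm E's profit: π = y_E(140 − 4(y_E + y_B)) − 25y_E.
∂π/∂y_E = 115 − 8y_E − 4y_B = 0, so y_E = 14.375 − 0.5y_B.
At y_B = 8: y_E = 14.375 − 0.5·8 = 10.375.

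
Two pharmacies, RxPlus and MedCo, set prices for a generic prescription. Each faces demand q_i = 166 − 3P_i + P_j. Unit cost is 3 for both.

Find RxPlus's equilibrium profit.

RxPlus's profit: π = (P_{RxPlus} − 3)(166 − 3P_{RxPlus} + P_{MedCo}).
∂π/∂P_{RxPlus} = 175 − 6P_{RxPlus} + P_{MedCo} = 0 ⇒ P_{RxPlus} = 175/6 + (1/6)P_{MedCo}.
Setting P_{RxPlus} = P_{MedCo} in the reaction function: P_{RxPlus} = 175/6 + (1/6)P_{RxPlus}, so P_{RxPlus} = (175/6) / (5/6) = 35.
q_{RxPlus} = 166 − 3·35 + 35 = 96.
Profit = (35 − 3)·96 = 3072.

3072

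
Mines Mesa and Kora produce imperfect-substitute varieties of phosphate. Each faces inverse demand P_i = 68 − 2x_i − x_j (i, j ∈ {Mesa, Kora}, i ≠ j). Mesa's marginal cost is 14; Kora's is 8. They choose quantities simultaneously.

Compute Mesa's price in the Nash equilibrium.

Mine Mesa's profit: π = x_{Mesa}(68 − 2x_{Mesa} − x_{Kora}) − 14x_{Mesa}.
∂π/∂x_{Mesa} = 54 − 4x_{Mesa} − x_{Kora} = 0 ⇒ x_{Mesa} = 13.5 − 0.25x_{Kora}.
Similarly x_{Kora} = 15 − 0.25x_{Mesa}.
Plugging x_{Kora} into Mesa's best response: x_{Mesa} = 13.5 − 0.25(15 − 0.25x_{Mesa}) ⇒ 0.9375x_{Mesa} = 9.75, so x_{Mesa} = 10.4.
Then x_{Kora} = 15 − 0.25·10.4 = 12.4.
P_{Mesa} = 68 − 2·10.4 − 12.4 = 34.8.

34.8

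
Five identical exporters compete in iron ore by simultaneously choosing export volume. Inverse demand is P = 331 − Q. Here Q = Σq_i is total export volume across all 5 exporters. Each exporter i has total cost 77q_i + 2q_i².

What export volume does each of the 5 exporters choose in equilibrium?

25.4

A representative exporter's profit is π_i = q_i(331 − Q) − 77q_i − 2q_i², with Q = q_i + Σ_{j≠i} q_j.
First-order condition: 254 − 6q_i − Σ_{j≠i} q_j = 0.
With identical exporters, set every q_j = q: then 254 − 6q − 4q = 0, i.e. q = 254/10 = 25.4.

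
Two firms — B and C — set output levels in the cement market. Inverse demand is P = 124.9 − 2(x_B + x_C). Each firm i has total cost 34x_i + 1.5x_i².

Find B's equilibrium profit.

Firm B's profit: π = x_B(124.9 − 2(x_B + x_C)) − 34x_B − 1.5x_B².
∂π/∂x_B = 90.9 − 7x_B − 2x_C = 0, so x_B = 909/70 − (2/7)x_C.
The game is symmetric, so in equilibrium x_C = x_B: the reaction function gives (9/7)x_B = 909/70, hence x_B = 10.1.
Price P = 124.9 − 2·20.2 = 84.5.
B's profit: (84.5 − 34)·10.1 − 1.5(10.1)² = 357.035.

357.035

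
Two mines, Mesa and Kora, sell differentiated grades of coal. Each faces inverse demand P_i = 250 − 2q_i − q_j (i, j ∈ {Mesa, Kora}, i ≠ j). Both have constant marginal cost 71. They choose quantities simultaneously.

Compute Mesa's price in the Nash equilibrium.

Mine Mesa's profit: π = q_{Mesa}(250 − 2q_{Mesa} − q_{Kora}) − 71q_{Mesa}.
∂π/∂q_{Mesa} = 179 − 4q_{Mesa} − q_{Kora} = 0 ⇒ q_{Mesa} = 44.75 − 0.25q_{Kora}.
The game is symmetric, so in equilibrium q_{Kora} = q_{Mesa}: the reaction function gives 1.25q_{Mesa} = 44.75, hence q_{Mesa} = 35.8.
P_{Mesa} = 250 − 2·35.8 − 35.8 = 142.6.

142.6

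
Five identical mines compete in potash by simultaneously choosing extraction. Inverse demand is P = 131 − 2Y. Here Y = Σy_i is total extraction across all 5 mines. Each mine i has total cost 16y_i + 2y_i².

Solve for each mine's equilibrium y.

7.1875

A representative mine's profit is π_i = y_i(131 − 2Y) − 16y_i − 2y_i², with Y = y_i + Σ_{j≠i} y_j.
First-order condition: 115 − 8y_i − 2Σ_{j≠i} y_j = 0.
In a symmetric equilibrium every mine chooses the same y, so Σ_{j≠i} y_j = 4y. The condition becomes 115 − 16y = 0, giving y = 115/16 = 7.1875.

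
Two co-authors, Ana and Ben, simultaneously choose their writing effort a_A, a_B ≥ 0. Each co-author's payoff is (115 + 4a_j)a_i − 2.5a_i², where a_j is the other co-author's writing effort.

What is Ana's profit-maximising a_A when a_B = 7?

28.6

Ana's payoff is (115 + 4a_B)a_A − 2.5a_A².
∂π/∂a_A = 115 + 4a_B − 5a_A = 0, so a_A = 23 + 0.8a_B.
At a_B = 7: a_A = 23 + 0.8·7 = 28.6.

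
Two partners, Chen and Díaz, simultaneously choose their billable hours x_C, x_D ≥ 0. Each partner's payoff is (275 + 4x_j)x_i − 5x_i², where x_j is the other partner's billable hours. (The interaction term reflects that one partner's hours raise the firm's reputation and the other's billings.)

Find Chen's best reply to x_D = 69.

Chen's payoff is (275 + 4x_D)x_C − 5x_C².
∂π/∂x_C = 275 + 4x_D − 10x_C = 0, so x_C = 27.5 + 0.4x_D.
At x_D = 69: x_C = 27.5 + 0.4·69 = 55.1.

55.1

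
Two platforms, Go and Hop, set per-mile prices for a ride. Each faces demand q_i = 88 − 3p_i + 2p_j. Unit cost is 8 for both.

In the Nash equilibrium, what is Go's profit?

Go's profit: π = (p_{Go} − 8)(88 − 3p_{Go} + 2p_{Hop}).
∂π/∂p_{Go} = 112 − 6p_{Go} + 2p_{Hop} = 0 ⇒ p_{Go} = 56/3 + (1/3)p_{Hop}.
By symmetry p_{Hop} = p_{Go}; substituting into the reaction function, (2/3)p_{Go} = 56/3 and p_{Go} = 28.
q_{Go} = 88 − 3·28 + 2·28 = 60.
Profit = (28 − 8)·60 = 1200.

1200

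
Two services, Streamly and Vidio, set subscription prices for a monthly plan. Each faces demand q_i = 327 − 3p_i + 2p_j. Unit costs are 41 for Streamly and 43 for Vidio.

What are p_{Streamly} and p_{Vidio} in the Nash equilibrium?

112.875, 113.625

Streamly's profit: π = (p_{Streamly} − 41)(327 − 3p_{Streamly} + 2p_{Vidio}).
∂π/∂p_{Streamly} = 450 − 6p_{Streamly} + 2p_{Vidio} = 0 ⇒ p_{Streamly} = 75 + (1/3)p_{Vidio}.
Similarly p_{Vidio} = 76 + (1/3)p_{Streamly}.
Plugging p_{Vidio} into Streamly's best response: p_{Streamly} = 75 + (1/3)(76 + (1/3)p_{Streamly}) ⇒ (8/9)p_{Streamly} = 301/3, so p_{Streamly} = 112.875.
Then p_{Vidio} = 76 + (1/3)·112.875 = 113.625.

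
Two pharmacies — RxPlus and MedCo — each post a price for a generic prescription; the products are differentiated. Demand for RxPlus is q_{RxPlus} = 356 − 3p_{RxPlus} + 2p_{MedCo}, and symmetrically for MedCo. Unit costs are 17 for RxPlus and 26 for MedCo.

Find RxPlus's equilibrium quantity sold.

259.3125

RxPlus's profit: π = (p_{RxPlus} − 17)(356 − 3p_{RxPlus} + 2p_{MedCo}).
∂π/∂p_{RxPlus} = 407 − 6p_{RxPlus} + 2p_{MedCo} = 0 ⇒ p_{RxPlus} = 407/6 + (1/3)p_{MedCo}.
Similarly p_{MedCo} = 217/3 + (1/3)p_{RxPlus}.
Substituting the second reaction function into the first: p_{RxPlus} = 407/6 + (1/3)(217/3 + (1/3)p_{RxPlus}), which gives (8/9)p_{RxPlus} = 1655/18 ⇒ p_{RxPlus} = 103.4375.
Then p_{MedCo} = 217/3 + (1/3)·103.4375 = 106.8125.
q_{RxPlus} = 356 − 3·103.4375 + 2·106.8125 = 259.3125.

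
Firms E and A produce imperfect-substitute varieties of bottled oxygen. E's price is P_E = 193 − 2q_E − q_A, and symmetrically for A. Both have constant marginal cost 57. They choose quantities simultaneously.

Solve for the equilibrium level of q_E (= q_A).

27.2

Firm E's profit: π = q_E(193 − 2q_E − q_A) − 57q_E.
∂π/∂q_E = 136 − 4q_E − q_A = 0 ⇒ q_E = 34 − 0.25q_A.
By symmetry q_A = q_E; substituting into the reaction function, 1.25q_E = 34 and q_E = 27.2.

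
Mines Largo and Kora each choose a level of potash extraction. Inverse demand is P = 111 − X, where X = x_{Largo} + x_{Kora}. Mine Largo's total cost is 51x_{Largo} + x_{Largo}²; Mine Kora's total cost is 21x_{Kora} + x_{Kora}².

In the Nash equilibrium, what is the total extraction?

Mine Largo's profit: π = x_{Largo}(111 − (x_{Largo} + x_{Kora})) − 51x_{Largo} − x_{Largo}².
∂π/∂x_{Largo} = 60 − 4x_{Largo} − x_{Kora} = 0, so x_{Largo} = 15 − 0.25x_{Kora}.
By the same steps for Kora: x_{Kora} = 22.5 − 0.25x_{Largo}.
Plugging x_{Kora} into Largo's best response: x_{Largo} = 15 − 0.25(22.5 − 0.25x_{Largo}) ⇒ 0.9375x_{Largo} = 9.375, so x_{Largo} = 10.
Then x_{Kora} = 22.5 − 0.25·10 = 20.
Total extraction: 10 + 20 = 30.

30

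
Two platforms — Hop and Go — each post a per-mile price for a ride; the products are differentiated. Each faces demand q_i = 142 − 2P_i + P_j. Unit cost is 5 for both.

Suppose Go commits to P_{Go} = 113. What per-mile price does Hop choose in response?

Hop's profit: π = (P_{Hop} − 5)(142 − 2P_{Hop} + P_{Go}).
∂π/∂P_{Hop} = 152 − 4P_{Hop} + P_{Go} = 0 ⇒ P_{Hop} = 38 + 0.25P_{Go}.
At P_{Go} = 113: P_{Hop} = 38 + 0.25·113 = 66.25.

66.25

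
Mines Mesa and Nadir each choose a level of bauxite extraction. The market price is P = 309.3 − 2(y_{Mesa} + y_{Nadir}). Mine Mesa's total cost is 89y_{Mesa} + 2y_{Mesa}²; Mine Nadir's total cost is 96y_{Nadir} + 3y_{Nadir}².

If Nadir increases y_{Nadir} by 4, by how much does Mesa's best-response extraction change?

Mine Mesa's profit: π = y_{Mesa}(309.3 − 2(y_{Mesa} + y_{Nadir})) − 89y_{Mesa} − 2y_{Mesa}².
∂π/∂y_{Mesa} = 220.3 − 8y_{Mesa} − 2y_{Nadir} = 0, so y_{Mesa} = 27.5375 − 0.25y_{Nadir}.
The reaction-function slope is −0.25, so a 4-unit rise in y_{Nadir} moves y_{Mesa} by −0.25 × 4 = −1. Mesa's best response falls — the actions are strategic substitutes.

-1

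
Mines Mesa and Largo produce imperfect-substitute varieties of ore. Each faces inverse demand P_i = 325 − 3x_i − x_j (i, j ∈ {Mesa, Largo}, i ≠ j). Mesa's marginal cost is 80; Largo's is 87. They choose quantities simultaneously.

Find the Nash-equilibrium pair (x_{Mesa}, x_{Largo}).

35.2, 33.8

Mine Mesa's profit: π = x_{Mesa}(325 − 3x_{Mesa} − x_{Largo}) − 80x_{Mesa}.
∂π/∂x_{Mesa} = 245 − 6x_{Mesa} − x_{Largo} = 0 ⇒ x_{Mesa} = 245/6 − (1/6)x_{Largo}.
Similarly x_{Largo} = 119/3 − (1/6)x_{Mesa}.
Plugging x_{Largo} into Mesa's best response: x_{Mesa} = 245/6 − (1/6)(119/3 − (1/6)x_{Mesa}) ⇒ (35/36)x_{Mesa} = 308/9, so x_{Mesa} = 35.2.
Then x_{Largo} = 119/3 − (1/6)·35.2 = 33.8.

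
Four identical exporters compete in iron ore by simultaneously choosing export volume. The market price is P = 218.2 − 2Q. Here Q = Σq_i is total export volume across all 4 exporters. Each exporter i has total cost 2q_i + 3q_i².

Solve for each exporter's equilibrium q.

A representative exporter's profit is π_i = q_i(218.2 − 2Q) − 2q_i − 3q_i², with Q = q_i + Σ_{j≠i} q_j.
First-order condition: 216.2 − 10q_i − 2Σ_{j≠i} q_j = 0.
Imposing symmetry (q_j = q for all j) turns Σ_{j≠i} q_j into 3q, so 216.2 = 16q and q = 13.5125.

13.5125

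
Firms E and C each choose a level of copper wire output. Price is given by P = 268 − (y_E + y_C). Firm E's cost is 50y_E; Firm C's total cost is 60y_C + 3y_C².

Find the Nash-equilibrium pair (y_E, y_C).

Firm E's profit: π = y_E(268 − (y_E + y_C)) − 50y_E.
∂π/∂y_E = 218 − 2y_E − y_C = 0, so y_E = 109 − 0.5y_C.
For C: ∂π/∂y_C = 208 − 8y_C − y_E = 0 ⇒ y_C = 26 − 0.125y_E.
Substituting the second reaction function into the first: y_E = 109 − 0.5(26 − 0.125y_E), which gives 0.9375y_E = 96 ⇒ y_E = 102.4.
Then y_C = 26 − 0.125·102.4 = 13.2.

102.4, 13.2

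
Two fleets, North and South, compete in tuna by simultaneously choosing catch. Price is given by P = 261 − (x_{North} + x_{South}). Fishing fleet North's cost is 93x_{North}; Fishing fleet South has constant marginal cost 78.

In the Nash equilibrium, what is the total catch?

117

Fishing fleet North's profit: π = x_{North}(261 − (x_{North} + x_{South})) − 93x_{North}.
∂π/∂x_{North} = 168 − 2x_{North} − x_{South} = 0, so x_{North} = 84 − 0.5x_{South}.
By the same steps for South: x_{South} = 91.5 − 0.5x_{North}.
Plugging x_{South} into North's best response: x_{North} = 84 − 0.5(91.5 − 0.5x_{North}) ⇒ 0.75x_{North} = 38.25, so x_{North} = 51.
Then x_{South} = 91.5 − 0.5·51 = 66.
Total catch: 51 + 66 = 117.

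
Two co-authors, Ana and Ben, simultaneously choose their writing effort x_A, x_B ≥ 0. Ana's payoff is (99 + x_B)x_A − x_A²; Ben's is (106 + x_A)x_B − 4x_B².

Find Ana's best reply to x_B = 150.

124.5

Expanding Ana's payoff: 99x_A + x_Bx_A − x_A².
∂π/∂x_A = 99 + x_B − 2x_A = 0, so x_A = 49.5 + 0.5x_B.
At x_B = 150: x_A = 49.5 + 0.5·150 = 124.5.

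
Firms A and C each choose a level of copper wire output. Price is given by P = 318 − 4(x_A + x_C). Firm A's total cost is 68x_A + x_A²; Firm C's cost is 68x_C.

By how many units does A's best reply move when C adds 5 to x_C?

Firm A's profit: π = x_A(318 − 4(x_A + x_C)) − 68x_A − x_A².
∂π/∂x_A = 250 − 10x_A − 4x_C = 0, so x_A = 25 − 0.4x_C.
The reaction-function slope is −0.4, so a 5-unit rise in x_C moves x_A by −0.4 × 5 = −2. A's best response falls — the actions are strategic substitutes.

-2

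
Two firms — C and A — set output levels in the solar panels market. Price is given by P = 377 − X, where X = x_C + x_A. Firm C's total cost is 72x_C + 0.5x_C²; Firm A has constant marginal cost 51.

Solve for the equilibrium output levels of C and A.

56.8, 134.6

Firm C's profit: π = x_C(377 − (x_C + x_A)) − 72x_C − 0.5x_C².
∂π/∂x_C = 305 − 3x_C − x_A = 0, so x_C = 305/3 − (1/3)x_A.
For A: ∂π/∂x_A = 326 − 2x_A − x_C = 0 ⇒ x_A = 163 − 0.5x_C.
Substituting the second reaction function into the first: x_C = 305/3 − (1/3)(163 − 0.5x_C), which gives (5/6)x_C = 142/3 ⇒ x_C = 56.8.
Then x_A = 163 − 0.5·56.8 = 134.6.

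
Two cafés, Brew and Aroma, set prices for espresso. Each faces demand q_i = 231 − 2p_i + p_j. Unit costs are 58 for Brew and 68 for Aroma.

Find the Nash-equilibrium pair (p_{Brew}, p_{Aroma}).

117, 121

Brew's profit: π = (p_{Brew} − 58)(231 − 2p_{Brew} + p_{Aroma}).
∂π/∂p_{Brew} = 347 − 4p_{Brew} + p_{Aroma} = 0 ⇒ p_{Brew} = 86.75 + 0.25p_{Aroma}.
Similarly p_{Aroma} = 91.75 + 0.25p_{Brew}.
Plugging p_{Aroma} into Brew's best response: p_{Brew} = 86.75 + 0.25(91.75 + 0.25p_{Brew}) ⇒ 0.9375p_{Brew} = 109.6875, so p_{Brew} = 117.
Then p_{Aroma} = 91.75 + 0.25·117 = 121.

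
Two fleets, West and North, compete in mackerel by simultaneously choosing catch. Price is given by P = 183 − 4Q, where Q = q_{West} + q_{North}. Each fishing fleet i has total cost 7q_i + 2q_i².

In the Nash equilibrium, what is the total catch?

Fishing fleet West's profit: π = q_{West}(183 − 4(q_{West} + q_{North})) − 7q_{West} − 2q_{West}².
∂π/∂q_{West} = 176 − 12q_{West} − 4q_{North} = 0, so q_{West} = 44/3 − (1/3)q_{North}.
Setting q_{West} = q_{North} in the reaction function: q_{West} = 44/3 − (1/3)q_{West}, so q_{West} = (44/3) / (4/3) = 11.
Total catch: 11 + 11 = 22.

22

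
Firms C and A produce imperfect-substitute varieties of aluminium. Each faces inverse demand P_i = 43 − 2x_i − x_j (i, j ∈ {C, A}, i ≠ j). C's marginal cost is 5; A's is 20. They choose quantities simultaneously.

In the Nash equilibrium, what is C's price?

Firm C's profit: π = x_C(43 − 2x_C − x_A) − 5x_C.
∂π/∂x_C = 38 − 4x_C − x_A = 0 ⇒ x_C = 9.5 − 0.25x_A.
Similarly x_A = 5.75 − 0.25x_C.
Solving the two reaction functions simultaneously: (1 − (−0.25)(−0.25))x_C = 9.5 − 0.25·5.75, so 0.9375x_C = 8.0625 and x_C = 8.6.
Then x_A = 5.75 − 0.25·8.6 = 3.6.
P_C = 43 − 2·8.6 − 3.6 = 22.2.

22.2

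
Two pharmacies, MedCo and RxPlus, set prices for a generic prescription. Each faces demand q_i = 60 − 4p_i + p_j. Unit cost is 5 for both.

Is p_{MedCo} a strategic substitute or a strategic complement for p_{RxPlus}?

strategic complements

MedCo's profit: π = (p_{MedCo} − 5)(60 − 4p_{MedCo} + p_{RxPlus}).
∂π/∂p_{MedCo} = 80 − 8p_{MedCo} + p_{RxPlus} = 0 ⇒ p_{MedCo} = 10 + 0.125p_{RxPlus}.
The best-response slope dp_{MedCo}/dp_{RxPlus} = 0.125 > 0: the reaction function is upward-sloping, so the choices are strategic complements.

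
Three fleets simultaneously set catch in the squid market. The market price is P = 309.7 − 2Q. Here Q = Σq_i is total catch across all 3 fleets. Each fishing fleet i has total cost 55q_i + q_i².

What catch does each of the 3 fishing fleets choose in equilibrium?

A representative fishing fleet's profit is π_i = q_i(309.7 − 2Q) − 55q_i − q_i², with Q = q_i + Σ_{j≠i} q_j.
First-order condition: 254.7 − 6q_i − 2Σ_{j≠i} q_j = 0.
With identical fishing fleets, set every q_j = q: then 254.7 − 6q − 4q = 0, i.e. q = 254.7/10 = 25.47.

25.47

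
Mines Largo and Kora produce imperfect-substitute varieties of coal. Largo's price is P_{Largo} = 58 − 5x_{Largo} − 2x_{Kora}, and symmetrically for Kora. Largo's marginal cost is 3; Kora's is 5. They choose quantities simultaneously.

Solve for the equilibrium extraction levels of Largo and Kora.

4.625, 4.375

Mine Largo's profit: π = x_{Largo}(58 − 5x_{Largo} − 2x_{Kora}) − 3x_{Largo}.
∂π/∂x_{Largo} = 55 − 10x_{Largo} − 2x_{Kora} = 0 ⇒ x_{Largo} = 5.5 − 0.2x_{Kora}.
Similarly x_{Kora} = 5.3 − 0.2x_{Largo}.
Solving the two reaction functions simultaneously: (1 − (−0.2)(−0.2))x_{Largo} = 5.5 − 0.2·5.3, so 0.96x_{Largo} = 4.44 and x_{Largo} = 4.625.
Then x_{Kora} = 5.3 − 0.2·4.625 = 4.375.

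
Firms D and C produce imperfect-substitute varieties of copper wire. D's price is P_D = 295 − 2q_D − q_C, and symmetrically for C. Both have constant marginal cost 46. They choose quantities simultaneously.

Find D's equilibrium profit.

4960.08

Firm D's profit: π = q_D(295 − 2q_D − q_C) − 46q_D.
∂π/∂q_D = 249 − 4q_D − q_C = 0 ⇒ q_D = 62.25 − 0.25q_C.
Setting q_D = q_C in the reaction function: q_D = 62.25 − 0.25q_D, so q_D = 62.25 / 1.25 = 49.8.
P_D = 295 − 2·49.8 − 49.8 = 145.6.
Profit = (145.6 − 46)·49.8 = 4960.08.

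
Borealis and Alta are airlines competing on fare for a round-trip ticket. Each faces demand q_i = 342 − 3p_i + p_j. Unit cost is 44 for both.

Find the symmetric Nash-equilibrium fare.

94.8

Borealis's profit: π = (p_{Borealis} − 44)(342 − 3p_{Borealis} + p_{Alta}).
∂π/∂p_{Borealis} = 474 − 6p_{Borealis} + p_{Alta} = 0 ⇒ p_{Borealis} = 79 + (1/6)p_{Alta}.
The game is symmetric, so in equilibrium p_{Alta} = p_{Borealis}: the reaction function gives (5/6)p_{Borealis} = 79, hence p_{Borealis} = 94.8.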